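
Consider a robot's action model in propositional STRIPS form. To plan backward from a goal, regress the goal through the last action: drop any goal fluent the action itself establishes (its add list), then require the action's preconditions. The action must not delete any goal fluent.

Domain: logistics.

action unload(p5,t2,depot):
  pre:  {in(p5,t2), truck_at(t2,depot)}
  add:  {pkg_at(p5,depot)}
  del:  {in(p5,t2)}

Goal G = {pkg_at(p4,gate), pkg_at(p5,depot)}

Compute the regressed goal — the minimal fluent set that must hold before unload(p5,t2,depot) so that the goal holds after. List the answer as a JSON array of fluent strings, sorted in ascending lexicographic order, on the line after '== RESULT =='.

Compute (G \ add) ∪ pre:
  G ∩ del = {}  (empty — regression defined)
  G \ add = {pkg_at(p4,gate), pkg_at(p5,depot)} \ {pkg_at(p5,depot)} = {pkg_at(p4,gate)}
  ∪ pre   = {pkg_at(p4,gate)} ∪ {in(p5,t2), truck_at(t2,depot)}
          = {in(p5,t2), pkg_at(p4,gate), truck_at(t2,depot)}

== RESULT ==
["in(p5,t2)", "pkg_at(p4,gate)", "truck_at(t2,depot)"]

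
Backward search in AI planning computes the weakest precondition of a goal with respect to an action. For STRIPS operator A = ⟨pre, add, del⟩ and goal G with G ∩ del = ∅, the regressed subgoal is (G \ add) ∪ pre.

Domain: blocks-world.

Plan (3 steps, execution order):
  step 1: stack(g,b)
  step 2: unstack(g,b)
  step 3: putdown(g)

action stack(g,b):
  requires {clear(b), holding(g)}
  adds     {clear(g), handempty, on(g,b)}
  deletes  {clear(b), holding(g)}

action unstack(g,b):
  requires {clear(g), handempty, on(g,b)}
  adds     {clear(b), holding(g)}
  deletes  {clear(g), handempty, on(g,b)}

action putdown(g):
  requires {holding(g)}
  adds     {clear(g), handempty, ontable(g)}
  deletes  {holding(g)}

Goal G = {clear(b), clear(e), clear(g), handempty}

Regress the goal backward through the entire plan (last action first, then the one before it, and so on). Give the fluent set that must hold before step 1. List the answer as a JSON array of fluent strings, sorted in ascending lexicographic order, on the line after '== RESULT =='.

Work backward from the goal:
  through step 3 (putdown(g)): drop {clear(g), handempty}, keep {clear(b), clear(e)}, require {holding(g)}
    → {clear(b), clear(e), holding(g)}
  through step 2 (unstack(g,b)): drop {clear(b), holding(g)}, keep {clear(e)}, require {clear(g), handempty, on(g,b)}
    → {clear(e), clear(g), handempty, on(g,b)}
  through step 1 (stack(g,b)): drop {clear(g), handempty, on(g,b)}, keep {clear(e)}, require {clear(b), holding(g)}
    → {clear(b), clear(e), holding(g)}

== RESULT ==
["clear(b)", "clear(e)", "holding(g)"]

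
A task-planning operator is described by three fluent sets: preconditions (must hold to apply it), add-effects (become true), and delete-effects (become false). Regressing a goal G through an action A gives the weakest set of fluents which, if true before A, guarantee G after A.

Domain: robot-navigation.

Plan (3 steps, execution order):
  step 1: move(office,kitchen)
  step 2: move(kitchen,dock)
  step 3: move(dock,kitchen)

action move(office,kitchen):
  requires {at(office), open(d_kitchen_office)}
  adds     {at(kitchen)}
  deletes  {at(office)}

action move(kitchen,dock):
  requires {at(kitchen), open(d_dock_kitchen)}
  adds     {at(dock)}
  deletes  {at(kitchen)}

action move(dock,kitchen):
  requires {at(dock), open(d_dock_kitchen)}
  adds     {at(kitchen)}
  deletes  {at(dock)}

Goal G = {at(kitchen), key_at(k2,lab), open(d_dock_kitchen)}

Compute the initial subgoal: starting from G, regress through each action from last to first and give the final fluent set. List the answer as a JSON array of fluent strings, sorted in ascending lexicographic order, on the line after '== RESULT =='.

Regress step by step:
  through step 3 (move(dock,kitchen)): drop {at(kitchen)}, keep {key_at(k2,lab), open(d_dock_kitchen)}, require {at(dock), open(d_dock_kitchen)}
    → {at(dock), key_at(k2,lab), open(d_dock_kitchen)}
  through step 2 (move(kitchen,dock)): drop {at(dock)}, keep {key_at(k2,lab), open(d_dock_kitchen)}, require {at(kitchen), open(d_dock_kitchen)}
    → {at(kitchen), key_at(k2,lab), open(d_dock_kitchen)}
  through step 1 (move(office,kitchen)): drop {at(kitchen)}, keep {key_at(k2,lab), open(d_dock_kitchen)}, require {at(office), open(d_kitchen_office)}
    → {at(office), key_at(k2,lab), open(d_dock_kitchen), open(d_kitchen_office)}

== RESULT ==
["at(office)", "key_at(k2,lab)", "open(d_dock_kitchen)", "open(d_kitchen_office)"]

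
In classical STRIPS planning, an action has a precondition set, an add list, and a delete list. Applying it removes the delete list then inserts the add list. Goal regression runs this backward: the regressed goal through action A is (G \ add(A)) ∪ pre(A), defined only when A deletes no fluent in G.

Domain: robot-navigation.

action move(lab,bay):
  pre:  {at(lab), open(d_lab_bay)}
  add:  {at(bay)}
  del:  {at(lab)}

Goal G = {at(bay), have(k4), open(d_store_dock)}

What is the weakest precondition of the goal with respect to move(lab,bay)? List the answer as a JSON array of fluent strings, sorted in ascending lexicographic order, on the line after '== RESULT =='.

Regress:
  G ∩ del = {}  (empty — regression defined)
  G \ add = {at(bay), have(k4), open(d_store_dock)} \ {at(bay)} = {have(k4), open(d_store_dock)}
  ∪ pre   = {have(k4), open(d_store_dock)} ∪ {at(lab), open(d_lab_bay)}
          = {at(lab), have(k4), open(d_lab_bay), open(d_store_dock)}

== RESULT ==
["at(lab)", "have(k4)", "open(d_lab_bay)", "open(d_store_dock)"]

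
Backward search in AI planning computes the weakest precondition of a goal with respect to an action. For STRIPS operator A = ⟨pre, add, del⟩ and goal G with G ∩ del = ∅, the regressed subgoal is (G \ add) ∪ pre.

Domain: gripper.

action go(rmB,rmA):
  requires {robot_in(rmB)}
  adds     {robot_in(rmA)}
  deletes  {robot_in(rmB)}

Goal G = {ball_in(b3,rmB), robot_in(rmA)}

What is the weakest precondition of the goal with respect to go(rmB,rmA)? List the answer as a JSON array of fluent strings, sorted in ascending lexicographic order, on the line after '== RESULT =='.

Regress:
  G ∩ del = {}  (empty — regression defined)
  G \ add = {ball_in(b3,rmB), robot_in(rmA)} \ {robot_in(rmA)} = {ball_in(b3,rmB)}
  ∪ pre   = {ball_in(b3,rmB)} ∪ {robot_in(rmB)}
          = {ball_in(b3,rmB), robot_in(rmB)}

== RESULT ==
["ball_in(b3,rmB)", "robot_in(rmB)"]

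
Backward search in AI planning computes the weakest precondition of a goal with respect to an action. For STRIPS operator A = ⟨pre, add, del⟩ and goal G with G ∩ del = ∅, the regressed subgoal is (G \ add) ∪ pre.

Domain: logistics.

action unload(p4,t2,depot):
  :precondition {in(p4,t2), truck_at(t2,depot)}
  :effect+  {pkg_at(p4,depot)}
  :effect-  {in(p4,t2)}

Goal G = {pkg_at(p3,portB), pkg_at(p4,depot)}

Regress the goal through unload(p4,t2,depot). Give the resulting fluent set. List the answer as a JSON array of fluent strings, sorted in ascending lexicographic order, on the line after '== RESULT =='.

Regress:
  G ∩ del = {}  (empty — regression defined)
  G \ add = {pkg_at(p3,portB), pkg_at(p4,depot)} \ {pkg_at(p4,depot)} = {pkg_at(p3,portB)}
  ∪ pre   = {pkg_at(p3,portB)} ∪ {in(p4,t2), truck_at(t2,depot)}
          = {in(p4,t2), pkg_at(p3,portB), truck_at(t2,depot)}

== RESULT ==
["in(p4,t2)", "pkg_at(p3,portB)", "truck_at(t2,depot)"]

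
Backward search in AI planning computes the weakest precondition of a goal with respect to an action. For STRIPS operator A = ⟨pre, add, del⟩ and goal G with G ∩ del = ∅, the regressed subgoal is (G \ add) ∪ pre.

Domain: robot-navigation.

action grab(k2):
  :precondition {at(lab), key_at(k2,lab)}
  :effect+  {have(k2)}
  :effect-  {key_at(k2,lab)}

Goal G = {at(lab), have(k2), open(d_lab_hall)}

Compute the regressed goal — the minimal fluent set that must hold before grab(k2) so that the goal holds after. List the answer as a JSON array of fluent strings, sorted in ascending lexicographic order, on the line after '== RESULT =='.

Compute (G \ add) ∪ pre:
  G ∩ del = {}  (empty — regression defined)
  G \ add = {at(lab), have(k2), open(d_lab_hall)} \ {have(k2)} = {at(lab), open(d_lab_hall)}
  ∪ pre   = {at(lab), open(d_lab_hall)} ∪ {at(lab), key_at(k2,lab)}
          = {at(lab), key_at(k2,lab), open(d_lab_hall)}

== RESULT ==
["at(lab)", "key_at(k2,lab)", "open(d_lab_hall)"]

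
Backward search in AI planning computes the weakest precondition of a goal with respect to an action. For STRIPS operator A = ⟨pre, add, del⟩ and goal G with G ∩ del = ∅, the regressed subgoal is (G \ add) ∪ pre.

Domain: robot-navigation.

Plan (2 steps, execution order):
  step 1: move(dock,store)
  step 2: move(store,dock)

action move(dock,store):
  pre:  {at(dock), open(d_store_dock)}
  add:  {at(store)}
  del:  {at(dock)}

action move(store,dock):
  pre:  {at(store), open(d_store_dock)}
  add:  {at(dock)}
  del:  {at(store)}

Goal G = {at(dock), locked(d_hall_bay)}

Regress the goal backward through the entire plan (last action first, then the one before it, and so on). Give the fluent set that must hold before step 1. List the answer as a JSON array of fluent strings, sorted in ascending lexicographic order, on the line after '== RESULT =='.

Work backward from the goal:
  through step 2 (move(store,dock)): drop {at(dock)}, keep {locked(d_hall_bay)}, require {at(store), open(d_store_dock)}
    → {at(store), locked(d_hall_bay), open(d_store_dock)}
  through step 1 (move(dock,store)): drop {at(store)}, keep {locked(d_hall_bay), open(d_store_dock)}, require {at(dock), open(d_store_dock)}
    → {at(dock), locked(d_hall_bay), open(d_store_dock)}

== RESULT ==
["at(dock)", "locked(d_hall_bay)", "open(d_store_dock)"]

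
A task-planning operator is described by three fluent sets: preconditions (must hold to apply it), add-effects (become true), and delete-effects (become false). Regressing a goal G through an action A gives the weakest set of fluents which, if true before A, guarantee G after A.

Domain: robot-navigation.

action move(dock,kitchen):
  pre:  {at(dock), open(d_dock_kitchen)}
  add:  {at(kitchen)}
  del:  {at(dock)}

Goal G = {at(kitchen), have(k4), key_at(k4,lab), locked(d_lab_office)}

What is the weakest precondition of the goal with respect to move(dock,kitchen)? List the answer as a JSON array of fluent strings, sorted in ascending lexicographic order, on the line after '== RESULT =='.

Compute (G \ add) ∪ pre:
  G ∩ del = {}  (empty — regression defined)
  G \ add = {at(kitchen), have(k4), key_at(k4,lab), locked(d_lab_office)} \ {at(kitchen)} = {have(k4), key_at(k4,lab), locked(d_lab_office)}
  ∪ pre   = {have(k4), key_at(k4,lab), locked(d_lab_office)} ∪ {at(dock), open(d_dock_kitchen)}
          = {at(dock), have(k4), key_at(k4,lab), locked(d_lab_office), open(d_dock_kitchen)}

== RESULT ==
["at(dock)", "have(k4)", "key_at(k4,lab)", "locked(d_lab_office)", "open(d_dock_kitchen)"]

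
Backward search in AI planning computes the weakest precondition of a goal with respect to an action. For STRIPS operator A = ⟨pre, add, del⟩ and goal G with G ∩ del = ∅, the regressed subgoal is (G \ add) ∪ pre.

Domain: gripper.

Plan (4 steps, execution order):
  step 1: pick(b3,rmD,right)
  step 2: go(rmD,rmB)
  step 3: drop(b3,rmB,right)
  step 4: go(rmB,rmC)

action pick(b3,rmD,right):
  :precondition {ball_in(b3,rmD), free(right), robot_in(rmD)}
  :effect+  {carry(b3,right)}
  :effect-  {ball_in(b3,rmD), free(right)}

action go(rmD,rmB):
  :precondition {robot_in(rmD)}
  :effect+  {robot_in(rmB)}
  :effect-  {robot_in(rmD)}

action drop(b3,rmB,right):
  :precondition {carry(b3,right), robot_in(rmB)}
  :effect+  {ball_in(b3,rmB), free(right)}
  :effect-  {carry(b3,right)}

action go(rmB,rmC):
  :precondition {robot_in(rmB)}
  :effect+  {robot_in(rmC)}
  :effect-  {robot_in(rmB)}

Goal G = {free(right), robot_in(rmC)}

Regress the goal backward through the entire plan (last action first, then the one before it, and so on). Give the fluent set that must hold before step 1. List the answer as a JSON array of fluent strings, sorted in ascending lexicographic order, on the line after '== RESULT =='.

Work backward from the goal:
  through step 4 (go(rmB,rmC)): drop {robot_in(rmC)}, keep {free(right)}, require {robot_in(rmB)}
    → {free(right), robot_in(rmB)}
  through step 3 (drop(b3,rmB,right)): drop {free(right)}, keep {robot_in(rmB)}, require {carry(b3,right), robot_in(rmB)}
    → {carry(b3,right), robot_in(rmB)}
  through step 2 (go(rmD,rmB)): drop {robot_in(rmB)}, keep {carry(b3,right)}, require {robot_in(rmD)}
    → {carry(b3,right), robot_in(rmD)}
  through step 1 (pick(b3,rmD,right)): drop {carry(b3,right)}, keep {robot_in(rmD)}, require {ball_in(b3,rmD), free(right), robot_in(rmD)}
    → {ball_in(b3,rmD), free(right), robot_in(rmD)}

== RESULT ==
["ball_in(b3,rmD)", "free(right)", "robot_in(rmD)"]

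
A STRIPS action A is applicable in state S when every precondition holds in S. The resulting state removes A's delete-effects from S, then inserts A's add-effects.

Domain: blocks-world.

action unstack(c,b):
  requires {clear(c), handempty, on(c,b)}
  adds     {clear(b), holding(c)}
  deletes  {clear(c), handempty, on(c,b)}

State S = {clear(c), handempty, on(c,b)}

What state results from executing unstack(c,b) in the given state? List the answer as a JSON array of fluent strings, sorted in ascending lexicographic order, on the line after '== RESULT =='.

Compute (S \ del) ∪ add:
  pre ⊆ S: {clear(c), handempty, on(c,b)} ⊆ S  — applicable
  S \ del = {}
  ∪ add   = {clear(b), holding(c)}

== RESULT ==
["clear(b)", "holding(c)"]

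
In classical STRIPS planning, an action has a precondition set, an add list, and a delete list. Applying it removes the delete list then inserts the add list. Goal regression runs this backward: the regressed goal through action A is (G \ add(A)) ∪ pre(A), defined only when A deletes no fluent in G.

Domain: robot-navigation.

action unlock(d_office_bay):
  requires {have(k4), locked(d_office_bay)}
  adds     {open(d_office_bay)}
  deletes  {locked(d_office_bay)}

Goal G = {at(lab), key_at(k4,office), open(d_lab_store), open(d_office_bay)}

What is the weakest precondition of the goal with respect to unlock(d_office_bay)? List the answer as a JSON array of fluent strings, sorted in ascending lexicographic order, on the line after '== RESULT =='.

Compute (G \ add) ∪ pre:
  G ∩ del = {}  (empty — regression defined)
  G \ add = {at(lab), key_at(k4,office), open(d_lab_store), open(d_office_bay)} \ {open(d_office_bay)} = {at(lab), key_at(k4,office), open(d_lab_store)}
  ∪ pre   = {at(lab), key_at(k4,office), open(d_lab_store)} ∪ {have(k4), locked(d_office_bay)}
          = {at(lab), have(k4), key_at(k4,office), locked(d_office_bay), open(d_lab_store)}

== RESULT ==
["at(lab)", "have(k4)", "key_at(k4,office)", "locked(d_office_bay)", "open(d_lab_store)"]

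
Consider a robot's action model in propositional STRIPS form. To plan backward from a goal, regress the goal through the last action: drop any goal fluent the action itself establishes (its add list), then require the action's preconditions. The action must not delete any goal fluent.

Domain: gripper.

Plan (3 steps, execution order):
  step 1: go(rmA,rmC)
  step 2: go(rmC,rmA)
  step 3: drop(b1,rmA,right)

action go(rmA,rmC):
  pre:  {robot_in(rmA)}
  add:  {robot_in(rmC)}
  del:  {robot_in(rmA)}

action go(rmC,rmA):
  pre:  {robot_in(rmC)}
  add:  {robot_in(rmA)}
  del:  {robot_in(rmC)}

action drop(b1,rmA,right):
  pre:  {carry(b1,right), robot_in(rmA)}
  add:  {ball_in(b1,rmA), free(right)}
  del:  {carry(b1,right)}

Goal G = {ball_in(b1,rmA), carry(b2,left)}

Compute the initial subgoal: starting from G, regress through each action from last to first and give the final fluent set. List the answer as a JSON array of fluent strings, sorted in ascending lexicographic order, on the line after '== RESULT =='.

Work backward from the goal:
  through step 3 (drop(b1,rmA,right)): drop {ball_in(b1,rmA)}, keep {carry(b2,left)}, require {carry(b1,right), robot_in(rmA)}
    → {carry(b1,right), carry(b2,left), robot_in(rmA)}
  through step 2 (go(rmC,rmA)): drop {robot_in(rmA)}, keep {carry(b1,right), carry(b2,left)}, require {robot_in(rmC)}
    → {carry(b1,right), carry(b2,left), robot_in(rmC)}
  through step 1 (go(rmA,rmC)): drop {robot_in(rmC)}, keep {carry(b1,right), carry(b2,left)}, require {robot_in(rmA)}
    → {carry(b1,right), carry(b2,left), robot_in(rmA)}

== RESULT ==
["carry(b1,right)", "carry(b2,left)", "robot_in(rmA)"]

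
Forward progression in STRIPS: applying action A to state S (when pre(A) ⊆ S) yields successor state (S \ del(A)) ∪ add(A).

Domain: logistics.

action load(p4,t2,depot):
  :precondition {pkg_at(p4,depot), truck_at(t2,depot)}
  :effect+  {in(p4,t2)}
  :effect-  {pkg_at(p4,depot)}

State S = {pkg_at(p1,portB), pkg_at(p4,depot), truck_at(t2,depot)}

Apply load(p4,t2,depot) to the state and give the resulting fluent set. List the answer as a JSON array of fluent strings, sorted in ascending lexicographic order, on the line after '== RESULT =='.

Compute (S \ del) ∪ add:
  pre ⊆ S: {pkg_at(p4,depot), truck_at(t2,depot)} ⊆ S  — applicable
  S \ del = {pkg_at(p1,portB), truck_at(t2,depot)}
  ∪ add   = {in(p4,t2), pkg_at(p1,portB), truck_at(t2,depot)}

== RESULT ==
["in(p4,t2)", "pkg_at(p1,portB)", "truck_at(t2,depot)"]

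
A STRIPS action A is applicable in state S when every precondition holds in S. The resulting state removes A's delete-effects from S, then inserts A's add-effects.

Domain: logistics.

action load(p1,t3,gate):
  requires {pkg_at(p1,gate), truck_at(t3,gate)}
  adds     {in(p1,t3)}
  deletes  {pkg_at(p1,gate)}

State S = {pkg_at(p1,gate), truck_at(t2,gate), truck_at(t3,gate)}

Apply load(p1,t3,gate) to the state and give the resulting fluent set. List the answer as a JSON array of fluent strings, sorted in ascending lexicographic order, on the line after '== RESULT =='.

Progress:
  pre ⊆ S: {pkg_at(p1,gate), truck_at(t3,gate)} ⊆ S  — applicable
  S \ del = {truck_at(t2,gate), truck_at(t3,gate)}
  ∪ add   = {in(p1,t3), truck_at(t2,gate), truck_at(t3,gate)}

== RESULT ==
["in(p1,t3)", "truck_at(t2,gate)", "truck_at(t3,gate)"]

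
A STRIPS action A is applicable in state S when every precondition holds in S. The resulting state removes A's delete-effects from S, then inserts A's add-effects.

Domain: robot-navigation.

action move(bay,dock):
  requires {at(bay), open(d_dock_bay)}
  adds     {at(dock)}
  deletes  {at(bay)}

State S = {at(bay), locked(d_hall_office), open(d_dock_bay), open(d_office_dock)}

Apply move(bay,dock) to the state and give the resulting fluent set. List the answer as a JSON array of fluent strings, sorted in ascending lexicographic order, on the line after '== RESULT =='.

Compute (S \ del) ∪ add:
  pre ⊆ S: {at(bay), open(d_dock_bay)} ⊆ S  — applicable
  S \ del = {locked(d_hall_office), open(d_dock_bay), open(d_office_dock)}
  ∪ add   = {at(dock), locked(d_hall_office), open(d_dock_bay), open(d_office_dock)}

== RESULT ==
["at(dock)", "locked(d_hall_office)", "open(d_dock_bay)", "open(d_office_dock)"]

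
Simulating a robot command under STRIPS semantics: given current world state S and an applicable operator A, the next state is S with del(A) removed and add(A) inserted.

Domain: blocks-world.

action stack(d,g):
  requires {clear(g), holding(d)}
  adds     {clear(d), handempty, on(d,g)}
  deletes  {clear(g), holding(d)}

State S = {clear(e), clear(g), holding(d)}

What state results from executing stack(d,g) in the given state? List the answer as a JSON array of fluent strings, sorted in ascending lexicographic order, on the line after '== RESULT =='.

Compute (S \ del) ∪ add:
  pre ⊆ S: {clear(g), holding(d)} ⊆ S  — applicable
  S \ del = {clear(e)}
  ∪ add   = {clear(d), clear(e), handempty, on(d,g)}

== RESULT ==
["clear(d)", "clear(e)", "handempty", "on(d,g)"]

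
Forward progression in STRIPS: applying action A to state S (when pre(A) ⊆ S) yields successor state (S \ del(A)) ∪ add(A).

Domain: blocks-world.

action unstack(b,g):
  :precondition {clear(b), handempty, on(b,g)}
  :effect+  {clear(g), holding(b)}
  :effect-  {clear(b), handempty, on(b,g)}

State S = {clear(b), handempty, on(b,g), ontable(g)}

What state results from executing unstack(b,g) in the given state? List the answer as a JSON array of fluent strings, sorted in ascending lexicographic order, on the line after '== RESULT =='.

Progress:
  pre ⊆ S: {clear(b), handempty, on(b,g)} ⊆ S  — applicable
  S \ del = {ontable(g)}
  ∪ add   = {clear(g), holding(b), ontable(g)}

== RESULT ==
["clear(g)", "holding(b)", "ontable(g)"]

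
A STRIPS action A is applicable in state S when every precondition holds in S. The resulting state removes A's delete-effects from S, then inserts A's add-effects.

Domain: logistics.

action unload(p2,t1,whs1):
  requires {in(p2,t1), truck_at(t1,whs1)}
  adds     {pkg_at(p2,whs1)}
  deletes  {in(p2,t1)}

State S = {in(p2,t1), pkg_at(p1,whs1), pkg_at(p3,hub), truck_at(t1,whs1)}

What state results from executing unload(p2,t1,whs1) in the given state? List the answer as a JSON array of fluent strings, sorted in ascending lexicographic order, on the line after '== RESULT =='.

Compute (S \ del) ∪ add:
  pre ⊆ S: {in(p2,t1), truck_at(t1,whs1)} ⊆ S  — applicable
  S \ del = {pkg_at(p1,whs1), pkg_at(p3,hub), truck_at(t1,whs1)}
  ∪ add   = {pkg_at(p1,whs1), pkg_at(p2,whs1), pkg_at(p3,hub), truck_at(t1,whs1)}

== RESULT ==
["pkg_at(p1,whs1)", "pkg_at(p2,whs1)", "pkg_at(p3,hub)", "truck_at(t1,whs1)"]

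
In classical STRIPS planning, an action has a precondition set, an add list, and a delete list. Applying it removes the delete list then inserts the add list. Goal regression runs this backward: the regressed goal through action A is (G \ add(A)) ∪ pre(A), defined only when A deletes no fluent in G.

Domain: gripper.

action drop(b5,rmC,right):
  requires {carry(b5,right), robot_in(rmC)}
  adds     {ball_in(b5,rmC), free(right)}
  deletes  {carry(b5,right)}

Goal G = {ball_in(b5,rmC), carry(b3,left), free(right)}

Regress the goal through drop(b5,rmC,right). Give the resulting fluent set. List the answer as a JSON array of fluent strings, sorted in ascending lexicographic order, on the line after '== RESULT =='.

Compute (G \ add) ∪ pre:
  G ∩ del = {}  (empty — regression defined)
  G \ add = {ball_in(b5,rmC), carry(b3,left), free(right)} \ {ball_in(b5,rmC), free(right)} = {carry(b3,left)}
  ∪ pre   = {carry(b3,left)} ∪ {carry(b5,right), robot_in(rmC)}
          = {carry(b3,left), carry(b5,right), robot_in(rmC)}

== RESULT ==
["carry(b3,left)", "carry(b5,right)", "robot_in(rmC)"]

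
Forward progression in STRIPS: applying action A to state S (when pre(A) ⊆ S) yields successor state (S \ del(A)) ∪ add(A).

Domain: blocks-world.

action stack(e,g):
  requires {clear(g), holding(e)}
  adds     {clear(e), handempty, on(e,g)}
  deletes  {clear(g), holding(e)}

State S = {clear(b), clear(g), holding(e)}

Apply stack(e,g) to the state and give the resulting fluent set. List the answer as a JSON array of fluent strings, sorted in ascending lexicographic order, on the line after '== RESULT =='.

Progress:
  pre ⊆ S: {clear(g), holding(e)} ⊆ S  — applicable
  S \ del = {clear(b)}
  ∪ add   = {clear(b), clear(e), handempty, on(e,g)}

== RESULT ==
["clear(b)", "clear(e)", "handempty", "on(e,g)"]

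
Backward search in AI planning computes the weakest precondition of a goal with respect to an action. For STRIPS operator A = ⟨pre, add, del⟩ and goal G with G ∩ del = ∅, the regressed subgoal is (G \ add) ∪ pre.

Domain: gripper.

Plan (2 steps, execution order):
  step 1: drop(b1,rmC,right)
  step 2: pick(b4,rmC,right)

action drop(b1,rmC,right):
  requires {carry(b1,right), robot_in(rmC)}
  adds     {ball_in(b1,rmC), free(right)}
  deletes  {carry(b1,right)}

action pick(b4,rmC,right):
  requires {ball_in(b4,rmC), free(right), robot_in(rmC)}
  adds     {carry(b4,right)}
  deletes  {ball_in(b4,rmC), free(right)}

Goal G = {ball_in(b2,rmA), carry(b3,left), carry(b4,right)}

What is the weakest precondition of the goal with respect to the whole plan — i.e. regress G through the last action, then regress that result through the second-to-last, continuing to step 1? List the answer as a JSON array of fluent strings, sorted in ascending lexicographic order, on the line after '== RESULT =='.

Regress step by step:
  through step 2 (pick(b4,rmC,right)): drop {carry(b4,right)}, keep {ball_in(b2,rmA), carry(b3,left)}, require {ball_in(b4,rmC), free(right), robot_in(rmC)}
    → {ball_in(b2,rmA), ball_in(b4,rmC), carry(b3,left), free(right), robot_in(rmC)}
  through step 1 (drop(b1,rmC,right)): drop {free(right)}, keep {ball_in(b2,rmA), ball_in(b4,rmC), carry(b3,left), robot_in(rmC)}, require {carry(b1,right), robot_in(rmC)}
    → {ball_in(b2,rmA), ball_in(b4,rmC), carry(b1,right), carry(b3,left), robot_in(rmC)}

== RESULT ==
["ball_in(b2,rmA)", "ball_in(b4,rmC)", "carry(b1,right)", "carry(b3,left)", "robot_in(rmC)"]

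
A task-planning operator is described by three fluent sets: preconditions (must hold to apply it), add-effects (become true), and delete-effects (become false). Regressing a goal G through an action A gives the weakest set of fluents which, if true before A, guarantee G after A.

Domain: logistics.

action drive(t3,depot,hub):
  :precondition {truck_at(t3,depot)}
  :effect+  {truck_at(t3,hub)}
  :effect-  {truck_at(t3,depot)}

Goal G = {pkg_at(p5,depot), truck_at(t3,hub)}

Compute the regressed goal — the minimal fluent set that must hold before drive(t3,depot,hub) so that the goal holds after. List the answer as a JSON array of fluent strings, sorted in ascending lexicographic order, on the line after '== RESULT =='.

Regress:
  G ∩ del = {}  (empty — regression defined)
  G \ add = {pkg_at(p5,depot), truck_at(t3,hub)} \ {truck_at(t3,hub)} = {pkg_at(p5,depot)}
  ∪ pre   = {pkg_at(p5,depot)} ∪ {truck_at(t3,depot)}
          = {pkg_at(p5,depot), truck_at(t3,depot)}

== RESULT ==
["pkg_at(p5,depot)", "truck_at(t3,depot)"]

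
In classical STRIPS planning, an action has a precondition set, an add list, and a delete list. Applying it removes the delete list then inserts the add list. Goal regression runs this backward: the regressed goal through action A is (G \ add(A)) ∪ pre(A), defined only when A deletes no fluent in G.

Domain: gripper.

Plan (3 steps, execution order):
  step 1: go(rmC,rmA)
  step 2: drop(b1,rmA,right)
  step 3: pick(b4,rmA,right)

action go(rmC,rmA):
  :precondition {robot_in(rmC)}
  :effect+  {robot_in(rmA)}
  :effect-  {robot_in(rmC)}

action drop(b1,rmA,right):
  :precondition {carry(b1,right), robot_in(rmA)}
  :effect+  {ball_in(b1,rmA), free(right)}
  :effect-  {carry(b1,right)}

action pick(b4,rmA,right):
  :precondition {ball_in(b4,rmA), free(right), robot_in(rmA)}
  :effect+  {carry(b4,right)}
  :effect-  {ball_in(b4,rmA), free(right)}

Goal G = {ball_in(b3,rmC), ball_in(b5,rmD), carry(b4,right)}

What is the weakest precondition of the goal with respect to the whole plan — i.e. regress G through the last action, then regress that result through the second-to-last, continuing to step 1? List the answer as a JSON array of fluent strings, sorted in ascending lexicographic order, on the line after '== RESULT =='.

Work backward from the goal:
  through step 3 (pick(b4,rmA,right)): drop {carry(b4,right)}, keep {ball_in(b3,rmC), ball_in(b5,rmD)}, require {ball_in(b4,rmA), free(right), robot_in(rmA)}
    → {ball_in(b3,rmC), ball_in(b4,rmA), ball_in(b5,rmD), free(right), robot_in(rmA)}
  through step 2 (drop(b1,rmA,right)): drop {free(right)}, keep {ball_in(b3,rmC), ball_in(b4,rmA), ball_in(b5,rmD), robot_in(rmA)}, require {carry(b1,right), robot_in(rmA)}
    → {ball_in(b3,rmC), ball_in(b4,rmA), ball_in(b5,rmD), carry(b1,right), robot_in(rmA)}
  through step 1 (go(rmC,rmA)): drop {robot_in(rmA)}, keep {ball_in(b3,rmC), ball_in(b4,rmA), ball_in(b5,rmD), carry(b1,right)}, require {robot_in(rmC)}
    → {ball_in(b3,rmC), ball_in(b4,rmA), ball_in(b5,rmD), carry(b1,right), robot_in(rmC)}

== RESULT ==
["ball_in(b3,rmC)", "ball_in(b4,rmA)", "ball_in(b5,rmD)", "carry(b1,right)", "robot_in(rmC)"]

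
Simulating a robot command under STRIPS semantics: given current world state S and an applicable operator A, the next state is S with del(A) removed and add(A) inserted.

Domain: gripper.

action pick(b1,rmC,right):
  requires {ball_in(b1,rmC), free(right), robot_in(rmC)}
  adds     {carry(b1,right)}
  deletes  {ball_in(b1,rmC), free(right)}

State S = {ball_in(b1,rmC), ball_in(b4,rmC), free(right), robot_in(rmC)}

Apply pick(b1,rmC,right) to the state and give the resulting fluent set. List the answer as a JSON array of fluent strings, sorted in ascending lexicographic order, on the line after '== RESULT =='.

Progress:
  pre ⊆ S: {ball_in(b1,rmC), free(right), robot_in(rmC)} ⊆ S  — applicable
  S \ del = {ball_in(b4,rmC), robot_in(rmC)}
  ∪ add   = {ball_in(b4,rmC), carry(b1,right), robot_in(rmC)}

== RESULT ==
["ball_in(b4,rmC)", "carry(b1,right)", "robot_in(rmC)"]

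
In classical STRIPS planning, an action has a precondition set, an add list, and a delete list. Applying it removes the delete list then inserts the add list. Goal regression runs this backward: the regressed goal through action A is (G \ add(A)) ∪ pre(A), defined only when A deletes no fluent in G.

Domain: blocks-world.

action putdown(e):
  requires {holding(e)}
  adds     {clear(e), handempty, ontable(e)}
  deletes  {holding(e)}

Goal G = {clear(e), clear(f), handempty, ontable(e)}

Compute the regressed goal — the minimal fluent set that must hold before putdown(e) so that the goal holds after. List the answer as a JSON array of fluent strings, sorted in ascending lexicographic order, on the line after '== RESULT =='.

Regress:
  G ∩ del = {}  (empty — regression defined)
  G \ add = {clear(e), clear(f), handempty, ontable(e)} \ {clear(e), handempty, ontable(e)} = {clear(f)}
  ∪ pre   = {clear(f)} ∪ {holding(e)}
          = {clear(f), holding(e)}

== RESULT ==
["clear(f)", "holding(e)"]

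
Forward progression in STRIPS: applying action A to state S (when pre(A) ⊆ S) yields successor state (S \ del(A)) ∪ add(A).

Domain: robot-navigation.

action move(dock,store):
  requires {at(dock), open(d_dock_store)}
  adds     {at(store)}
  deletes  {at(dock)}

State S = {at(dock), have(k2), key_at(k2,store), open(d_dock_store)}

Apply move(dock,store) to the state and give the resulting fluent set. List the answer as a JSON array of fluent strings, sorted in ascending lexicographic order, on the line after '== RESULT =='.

Progress:
  pre ⊆ S: {at(dock), open(d_dock_store)} ⊆ S  — applicable
  S \ del = {have(k2), key_at(k2,store), open(d_dock_store)}
  ∪ add   = {at(store), have(k2), key_at(k2,store), open(d_dock_store)}

== RESULT ==
["at(store)", "have(k2)", "key_at(k2,store)", "open(d_dock_store)"]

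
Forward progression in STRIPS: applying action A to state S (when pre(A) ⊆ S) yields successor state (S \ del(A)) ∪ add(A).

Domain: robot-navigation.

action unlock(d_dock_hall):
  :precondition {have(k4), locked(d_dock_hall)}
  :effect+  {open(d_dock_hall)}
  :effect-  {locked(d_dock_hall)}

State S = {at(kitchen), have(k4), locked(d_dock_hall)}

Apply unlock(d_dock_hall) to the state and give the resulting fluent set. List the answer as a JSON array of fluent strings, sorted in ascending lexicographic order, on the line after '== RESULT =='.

Compute (S \ del) ∪ add:
  pre ⊆ S: {have(k4), locked(d_dock_hall)} ⊆ S  — applicable
  S \ del = {at(kitchen), have(k4)}
  ∪ add   = {at(kitchen), have(k4), open(d_dock_hall)}

== RESULT ==
["at(kitchen)", "have(k4)", "open(d_dock_hall)"]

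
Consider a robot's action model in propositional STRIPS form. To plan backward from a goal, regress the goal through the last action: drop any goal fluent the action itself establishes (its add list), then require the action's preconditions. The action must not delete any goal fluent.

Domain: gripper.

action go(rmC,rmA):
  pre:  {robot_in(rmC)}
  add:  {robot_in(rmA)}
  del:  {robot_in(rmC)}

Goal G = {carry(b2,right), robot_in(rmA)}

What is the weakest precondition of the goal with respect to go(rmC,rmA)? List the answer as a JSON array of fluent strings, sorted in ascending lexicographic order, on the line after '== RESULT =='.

Regress:
  G ∩ del = {}  (empty — regression defined)
  G \ add = {carry(b2,right), robot_in(rmA)} \ {robot_in(rmA)} = {carry(b2,right)}
  ∪ pre   = {carry(b2,right)} ∪ {robot_in(rmC)}
          = {carry(b2,right), robot_in(rmC)}

== RESULT ==
["carry(b2,right)", "robot_in(rmC)"]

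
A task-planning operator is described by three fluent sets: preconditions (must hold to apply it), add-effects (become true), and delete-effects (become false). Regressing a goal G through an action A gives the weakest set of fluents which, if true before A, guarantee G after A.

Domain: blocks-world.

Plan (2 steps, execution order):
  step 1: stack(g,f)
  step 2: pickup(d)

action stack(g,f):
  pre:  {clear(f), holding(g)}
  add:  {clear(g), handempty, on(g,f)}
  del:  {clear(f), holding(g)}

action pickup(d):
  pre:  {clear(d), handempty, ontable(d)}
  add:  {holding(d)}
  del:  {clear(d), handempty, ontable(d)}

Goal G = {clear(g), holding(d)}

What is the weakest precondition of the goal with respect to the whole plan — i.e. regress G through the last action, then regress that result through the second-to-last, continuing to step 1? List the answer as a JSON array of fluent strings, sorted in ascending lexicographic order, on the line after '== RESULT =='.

Regress step by step:
  through step 2 (pickup(d)): drop {holding(d)}, keep {clear(g)}, require {clear(d), handempty, ontable(d)}
    → {clear(d), clear(g), handempty, ontable(d)}
  through step 1 (stack(g,f)): drop {clear(g), handempty}, keep {clear(d), ontable(d)}, require {clear(f), holding(g)}
    → {clear(d), clear(f), holding(g), ontable(d)}

== RESULT ==
["clear(d)", "clear(f)", "holding(g)", "ontable(d)"]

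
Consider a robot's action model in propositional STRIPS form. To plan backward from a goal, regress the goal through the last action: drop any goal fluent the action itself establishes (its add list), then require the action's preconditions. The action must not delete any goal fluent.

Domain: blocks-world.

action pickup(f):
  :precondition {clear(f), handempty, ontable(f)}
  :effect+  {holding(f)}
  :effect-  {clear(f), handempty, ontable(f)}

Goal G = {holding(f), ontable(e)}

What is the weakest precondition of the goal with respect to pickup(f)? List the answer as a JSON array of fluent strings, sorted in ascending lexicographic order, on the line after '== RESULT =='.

Compute (G \ add) ∪ pre:
  G ∩ del = {}  (empty — regression defined)
  G \ add = {holding(f), ontable(e)} \ {holding(f)} = {ontable(e)}
  ∪ pre   = {ontable(e)} ∪ {clear(f), handempty, ontable(f)}
          = {clear(f), handempty, ontable(e), ontable(f)}

== RESULT ==
["clear(f)", "handempty", "ontable(e)", "ontable(f)"]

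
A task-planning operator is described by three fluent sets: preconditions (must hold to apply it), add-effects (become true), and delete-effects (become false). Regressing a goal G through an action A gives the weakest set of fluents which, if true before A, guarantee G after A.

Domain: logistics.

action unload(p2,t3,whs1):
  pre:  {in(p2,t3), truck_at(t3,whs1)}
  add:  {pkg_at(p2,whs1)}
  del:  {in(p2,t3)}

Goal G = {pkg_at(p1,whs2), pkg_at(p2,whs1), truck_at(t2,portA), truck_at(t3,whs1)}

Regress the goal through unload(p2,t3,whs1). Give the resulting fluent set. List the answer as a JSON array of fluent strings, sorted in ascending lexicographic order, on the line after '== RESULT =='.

Compute (G \ add) ∪ pre:
  G ∩ del = {}  (empty — regression defined)
  G \ add = {pkg_at(p1,whs2), pkg_at(p2,whs1), truck_at(t2,portA), truck_at(t3,whs1)} \ {pkg_at(p2,whs1)} = {pkg_at(p1,whs2), truck_at(t2,portA), truck_at(t3,whs1)}
  ∪ pre   = {pkg_at(p1,whs2), truck_at(t2,portA), truck_at(t3,whs1)} ∪ {in(p2,t3), truck_at(t3,whs1)}
          = {in(p2,t3), pkg_at(p1,whs2), truck_at(t2,portA), truck_at(t3,whs1)}

== RESULT ==
["in(p2,t3)", "pkg_at(p1,whs2)", "truck_at(t2,portA)", "truck_at(t3,whs1)"]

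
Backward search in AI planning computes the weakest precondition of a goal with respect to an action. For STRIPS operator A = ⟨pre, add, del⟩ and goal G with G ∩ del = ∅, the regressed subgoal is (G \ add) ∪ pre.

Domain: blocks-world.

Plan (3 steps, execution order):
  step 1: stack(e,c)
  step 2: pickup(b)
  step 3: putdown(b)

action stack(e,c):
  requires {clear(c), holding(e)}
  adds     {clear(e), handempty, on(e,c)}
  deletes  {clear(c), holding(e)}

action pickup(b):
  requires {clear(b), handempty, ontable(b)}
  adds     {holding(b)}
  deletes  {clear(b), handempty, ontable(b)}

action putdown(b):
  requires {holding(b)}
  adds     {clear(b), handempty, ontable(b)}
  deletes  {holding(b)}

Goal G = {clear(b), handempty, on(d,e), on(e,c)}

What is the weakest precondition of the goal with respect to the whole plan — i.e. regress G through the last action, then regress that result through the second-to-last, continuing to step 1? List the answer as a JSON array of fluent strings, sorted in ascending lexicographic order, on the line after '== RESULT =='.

Work backward from the goal:
  through step 3 (putdown(b)): drop {clear(b), handempty}, keep {on(d,e), on(e,c)}, require {holding(b)}
    → {holding(b), on(d,e), on(e,c)}
  through step 2 (pickup(b)): drop {holding(b)}, keep {on(d,e), on(e,c)}, require {clear(b), handempty, ontable(b)}
    → {clear(b), handempty, on(d,e), on(e,c), ontable(b)}
  through step 1 (stack(e,c)): drop {handempty, on(e,c)}, keep {clear(b), on(d,e), ontable(b)}, require {clear(c), holding(e)}
    → {clear(b), clear(c), holding(e), on(d,e), ontable(b)}

== RESULT ==
["clear(b)", "clear(c)", "holding(e)", "on(d,e)", "ontable(b)"]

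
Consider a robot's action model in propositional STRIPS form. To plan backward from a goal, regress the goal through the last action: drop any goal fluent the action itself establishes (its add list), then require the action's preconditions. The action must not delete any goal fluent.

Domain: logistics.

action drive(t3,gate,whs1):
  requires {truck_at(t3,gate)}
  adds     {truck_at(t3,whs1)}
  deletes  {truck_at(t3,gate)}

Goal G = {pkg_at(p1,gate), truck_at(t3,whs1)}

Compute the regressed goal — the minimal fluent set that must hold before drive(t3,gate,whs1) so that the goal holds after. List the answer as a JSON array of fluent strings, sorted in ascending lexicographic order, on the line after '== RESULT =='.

Regress:
  G ∩ del = {}  (empty — regression defined)
  G \ add = {pkg_at(p1,gate), truck_at(t3,whs1)} \ {truck_at(t3,whs1)} = {pkg_at(p1,gate)}
  ∪ pre   = {pkg_at(p1,gate)} ∪ {truck_at(t3,gate)}
          = {pkg_at(p1,gate), truck_at(t3,gate)}

== RESULT ==
["pkg_at(p1,gate)", "truck_at(t3,gate)"]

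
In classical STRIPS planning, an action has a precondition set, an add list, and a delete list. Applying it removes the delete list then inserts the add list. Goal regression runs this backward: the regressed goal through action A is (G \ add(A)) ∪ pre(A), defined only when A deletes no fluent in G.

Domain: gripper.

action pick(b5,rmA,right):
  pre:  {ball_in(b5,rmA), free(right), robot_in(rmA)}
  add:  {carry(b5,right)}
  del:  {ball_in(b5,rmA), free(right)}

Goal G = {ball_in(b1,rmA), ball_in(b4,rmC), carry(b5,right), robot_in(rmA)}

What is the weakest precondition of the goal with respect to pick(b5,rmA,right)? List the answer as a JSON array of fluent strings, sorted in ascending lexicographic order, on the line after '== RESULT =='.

Regress:
  G ∩ del = {}  (empty — regression defined)
  G \ add = {ball_in(b1,rmA), ball_in(b4,rmC), carry(b5,right), robot_in(rmA)} \ {carry(b5,right)} = {ball_in(b1,rmA), ball_in(b4,rmC), robot_in(rmA)}
  ∪ pre   = {ball_in(b1,rmA), ball_in(b4,rmC), robot_in(rmA)} ∪ {ball_in(b5,rmA), free(right), robot_in(rmA)}
          = {ball_in(b1,rmA), ball_in(b4,rmC), ball_in(b5,rmA), free(right), robot_in(rmA)}

== RESULT ==
["ball_in(b1,rmA)", "ball_in(b4,rmC)", "ball_in(b5,rmA)", "free(right)", "robot_in(rmA)"]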